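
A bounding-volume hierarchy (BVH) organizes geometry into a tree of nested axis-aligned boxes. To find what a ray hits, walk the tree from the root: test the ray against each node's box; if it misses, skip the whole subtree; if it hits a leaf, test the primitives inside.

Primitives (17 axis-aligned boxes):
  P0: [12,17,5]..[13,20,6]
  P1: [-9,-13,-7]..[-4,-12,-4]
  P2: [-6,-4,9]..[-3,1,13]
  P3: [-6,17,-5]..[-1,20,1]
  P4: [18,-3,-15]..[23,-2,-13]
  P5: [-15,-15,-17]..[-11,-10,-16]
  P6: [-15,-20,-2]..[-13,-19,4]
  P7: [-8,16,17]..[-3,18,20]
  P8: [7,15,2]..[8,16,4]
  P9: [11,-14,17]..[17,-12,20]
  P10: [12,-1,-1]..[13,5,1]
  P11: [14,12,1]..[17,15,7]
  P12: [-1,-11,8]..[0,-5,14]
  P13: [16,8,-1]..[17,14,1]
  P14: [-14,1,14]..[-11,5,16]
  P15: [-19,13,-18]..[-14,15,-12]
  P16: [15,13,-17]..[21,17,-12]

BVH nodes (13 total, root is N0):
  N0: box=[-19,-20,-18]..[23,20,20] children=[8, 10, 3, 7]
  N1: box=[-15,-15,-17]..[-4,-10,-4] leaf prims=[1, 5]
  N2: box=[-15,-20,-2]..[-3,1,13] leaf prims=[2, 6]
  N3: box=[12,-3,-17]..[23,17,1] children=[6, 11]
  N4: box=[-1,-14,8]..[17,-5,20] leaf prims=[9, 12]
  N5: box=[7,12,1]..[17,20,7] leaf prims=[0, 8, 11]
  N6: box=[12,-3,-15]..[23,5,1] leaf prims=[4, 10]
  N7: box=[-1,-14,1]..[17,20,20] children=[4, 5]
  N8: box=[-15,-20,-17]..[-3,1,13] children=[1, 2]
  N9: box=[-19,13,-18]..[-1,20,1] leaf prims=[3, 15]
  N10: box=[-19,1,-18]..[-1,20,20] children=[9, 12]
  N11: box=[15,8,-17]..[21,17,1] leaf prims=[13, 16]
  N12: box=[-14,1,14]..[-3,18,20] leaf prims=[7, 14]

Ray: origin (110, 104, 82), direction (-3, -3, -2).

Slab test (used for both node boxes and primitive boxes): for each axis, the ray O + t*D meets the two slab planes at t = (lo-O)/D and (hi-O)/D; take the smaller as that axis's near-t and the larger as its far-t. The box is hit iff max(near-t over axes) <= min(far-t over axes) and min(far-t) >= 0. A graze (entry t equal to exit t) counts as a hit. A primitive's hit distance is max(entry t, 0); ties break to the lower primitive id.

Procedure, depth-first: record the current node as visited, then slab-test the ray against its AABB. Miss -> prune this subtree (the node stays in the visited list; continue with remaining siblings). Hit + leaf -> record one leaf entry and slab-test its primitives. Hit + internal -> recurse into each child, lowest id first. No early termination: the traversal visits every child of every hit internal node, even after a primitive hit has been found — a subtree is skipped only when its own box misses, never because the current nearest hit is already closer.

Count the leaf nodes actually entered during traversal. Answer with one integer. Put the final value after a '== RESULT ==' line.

Traverse from the root:
N0 x:[29,43] y:[28,124/3] z:[31,50] -> hit [31,124/3], descend [3, 7, 8, 10]
  N3 x:[29,98/3] y:[29,107/3] z:[81/2,99/2] -> miss, prune
  N7 x:[31,37] y:[28,118/3] z:[31,81/2] -> hit [31,37], descend [4, 5]
    N4 x:[31,37] y:[109/3,118/3] z:[31,37] -> hit [109/3,37] leaf, test {P9(miss), P12@t=110/3}
    N5 x:[31,103/3] y:[28,92/3] z:[75/2,81/2] -> miss, prune
  N8 x:[113/3,125/3] y:[103/3,124/3] z:[69/2,99/2] -> hit [113/3,124/3], descend [1, 2]
    N1 x:[38,125/3] y:[38,119/3] z:[43,99/2] -> miss, prune
    N2 x:[113/3,125/3] y:[103/3,124/3] z:[69/2,42] -> hit [113/3,124/3] leaf, test {P2(miss), P6@t=41}
  N10 x:[37,43] y:[28,103/3] z:[31,50] -> miss, prune

Summary -> nodes [0, 3, 7, 4, 5, 8, 1, 2, 10]; box-tests=9; leaf-entries=2; first=P12

== RESULT ==
2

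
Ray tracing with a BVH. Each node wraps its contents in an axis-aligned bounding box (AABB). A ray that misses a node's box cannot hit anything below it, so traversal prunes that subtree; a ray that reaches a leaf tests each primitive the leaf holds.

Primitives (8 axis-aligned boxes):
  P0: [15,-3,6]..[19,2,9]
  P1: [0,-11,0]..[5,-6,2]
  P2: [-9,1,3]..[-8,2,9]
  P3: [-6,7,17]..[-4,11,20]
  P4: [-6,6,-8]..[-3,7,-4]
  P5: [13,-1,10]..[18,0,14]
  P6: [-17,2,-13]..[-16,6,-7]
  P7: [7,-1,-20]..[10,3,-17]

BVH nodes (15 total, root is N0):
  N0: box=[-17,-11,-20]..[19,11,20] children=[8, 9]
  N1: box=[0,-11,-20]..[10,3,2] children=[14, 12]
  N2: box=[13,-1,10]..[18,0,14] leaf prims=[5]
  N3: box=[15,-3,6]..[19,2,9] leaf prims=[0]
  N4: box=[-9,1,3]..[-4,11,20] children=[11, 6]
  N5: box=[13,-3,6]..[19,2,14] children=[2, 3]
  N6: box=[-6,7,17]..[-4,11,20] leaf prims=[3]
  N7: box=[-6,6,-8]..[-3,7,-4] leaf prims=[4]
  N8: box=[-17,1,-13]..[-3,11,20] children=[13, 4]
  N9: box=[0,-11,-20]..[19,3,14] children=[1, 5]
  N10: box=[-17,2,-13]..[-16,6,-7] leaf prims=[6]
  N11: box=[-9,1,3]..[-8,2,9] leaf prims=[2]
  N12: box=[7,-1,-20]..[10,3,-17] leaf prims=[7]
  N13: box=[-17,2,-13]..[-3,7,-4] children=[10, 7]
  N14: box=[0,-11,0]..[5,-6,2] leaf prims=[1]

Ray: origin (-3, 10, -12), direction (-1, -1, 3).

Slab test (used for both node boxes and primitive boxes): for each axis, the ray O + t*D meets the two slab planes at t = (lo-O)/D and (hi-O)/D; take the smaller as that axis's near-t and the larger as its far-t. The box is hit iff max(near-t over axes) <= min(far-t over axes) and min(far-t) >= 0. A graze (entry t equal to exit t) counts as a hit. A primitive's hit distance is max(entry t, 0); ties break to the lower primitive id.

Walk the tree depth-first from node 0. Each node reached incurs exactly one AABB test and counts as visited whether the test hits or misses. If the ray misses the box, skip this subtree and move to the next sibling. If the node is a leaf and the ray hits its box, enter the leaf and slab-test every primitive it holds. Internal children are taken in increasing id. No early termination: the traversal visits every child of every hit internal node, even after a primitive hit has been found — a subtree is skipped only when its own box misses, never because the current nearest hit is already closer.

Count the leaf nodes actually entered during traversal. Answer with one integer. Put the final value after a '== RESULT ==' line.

Walk:
N0 x:[-22,14] y:[-1,21] z:[-8/3,32/3] -> hit [-1,32/3], descend [8, 9]
  N8 x:[0,14] y:[-1,9] z:[-1/3,32/3] -> hit [0,9], descend [4, 13]
    N4 x:[1,6] y:[-1,9] z:[5,32/3] -> hit [5,6], descend [6, 11]
      N6 x:[1,3] y:[-1,3] z:[29/3,32/3] -> miss, prune
      N11 x:[5,6] y:[8,9] z:[5,7] -> miss, prune
    N13 x:[0,14] y:[3,8] z:[-1/3,8/3] -> miss, prune
  N9 x:[-22,-3] y:[7,21] z:[-8/3,26/3] -> miss, prune

Visited [0, 8, 4, 6, 11, 13, 9]. Tests: 7 box, 0 leaf. Nearest: miss.

== RESULT ==
0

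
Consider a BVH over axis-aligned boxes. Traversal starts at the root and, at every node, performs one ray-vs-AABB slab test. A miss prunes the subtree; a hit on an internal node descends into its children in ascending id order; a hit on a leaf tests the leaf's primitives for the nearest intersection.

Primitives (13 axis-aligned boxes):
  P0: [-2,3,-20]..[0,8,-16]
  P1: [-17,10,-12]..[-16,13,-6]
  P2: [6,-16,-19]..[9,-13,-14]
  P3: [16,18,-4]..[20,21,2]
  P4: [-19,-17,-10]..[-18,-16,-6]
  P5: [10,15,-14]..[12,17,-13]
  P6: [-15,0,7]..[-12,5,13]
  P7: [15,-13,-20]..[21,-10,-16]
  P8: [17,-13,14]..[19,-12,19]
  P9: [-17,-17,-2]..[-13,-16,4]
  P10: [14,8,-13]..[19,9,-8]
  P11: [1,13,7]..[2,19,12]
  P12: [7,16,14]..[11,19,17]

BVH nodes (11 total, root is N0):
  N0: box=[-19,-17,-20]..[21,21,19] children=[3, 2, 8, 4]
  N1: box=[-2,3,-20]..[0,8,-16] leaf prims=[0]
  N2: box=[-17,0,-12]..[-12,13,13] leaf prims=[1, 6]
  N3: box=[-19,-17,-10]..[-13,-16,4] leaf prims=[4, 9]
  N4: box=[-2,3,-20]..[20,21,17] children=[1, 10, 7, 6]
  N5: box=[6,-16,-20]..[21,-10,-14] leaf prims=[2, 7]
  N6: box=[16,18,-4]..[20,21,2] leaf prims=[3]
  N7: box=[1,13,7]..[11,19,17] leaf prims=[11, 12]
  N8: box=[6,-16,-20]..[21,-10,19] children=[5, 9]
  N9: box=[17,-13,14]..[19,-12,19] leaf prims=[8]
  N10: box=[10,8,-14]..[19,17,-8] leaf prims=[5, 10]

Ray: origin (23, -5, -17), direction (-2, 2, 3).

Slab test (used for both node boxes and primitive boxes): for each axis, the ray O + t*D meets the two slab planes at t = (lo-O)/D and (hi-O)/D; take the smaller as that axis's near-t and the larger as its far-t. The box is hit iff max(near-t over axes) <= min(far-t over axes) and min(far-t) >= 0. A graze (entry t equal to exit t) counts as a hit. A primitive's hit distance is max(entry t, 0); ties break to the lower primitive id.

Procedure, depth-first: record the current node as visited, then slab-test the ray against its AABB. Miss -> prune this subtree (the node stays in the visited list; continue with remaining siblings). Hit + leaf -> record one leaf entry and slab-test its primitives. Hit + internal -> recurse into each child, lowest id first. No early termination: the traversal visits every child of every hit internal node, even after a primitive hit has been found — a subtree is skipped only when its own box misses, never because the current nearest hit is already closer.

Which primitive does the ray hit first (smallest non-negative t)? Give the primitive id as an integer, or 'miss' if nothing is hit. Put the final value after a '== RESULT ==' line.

Traverse from the root:
N0 x:[1,21] y:[-6,13] z:[-1,12] -> hit [1,12], descend [2, 3, 4, 8]
  N2 x:[35/2,20] y:[5/2,9] z:[5/3,10] -> miss, prune
  N3 x:[18,21] y:[-6,-11/2] z:[7/3,7] -> miss, prune
  N4 x:[3/2,25/2] y:[4,13] z:[-1,34/3] -> hit [4,34/3], descend [1, 6, 7, 10]
    N1 x:[23/2,25/2] y:[4,13/2] z:[-1,1/3] -> miss, prune
    N6 x:[3/2,7/2] y:[23/2,13] z:[13/3,19/3] -> miss, prune
    N7 x:[6,11] y:[9,12] z:[8,34/3] -> hit [9,11] leaf, test {P11(miss), P12(miss)}
    N10 x:[2,13/2] y:[13/2,11] z:[1,3] -> miss, prune
  N8 x:[1,17/2] y:[-11/2,-5/2] z:[-1,12] -> miss, prune

Summary -> nodes [0, 2, 3, 4, 1, 6, 7, 10, 8]; box-tests=9; leaf-entries=1; first=miss

== RESULT ==
miss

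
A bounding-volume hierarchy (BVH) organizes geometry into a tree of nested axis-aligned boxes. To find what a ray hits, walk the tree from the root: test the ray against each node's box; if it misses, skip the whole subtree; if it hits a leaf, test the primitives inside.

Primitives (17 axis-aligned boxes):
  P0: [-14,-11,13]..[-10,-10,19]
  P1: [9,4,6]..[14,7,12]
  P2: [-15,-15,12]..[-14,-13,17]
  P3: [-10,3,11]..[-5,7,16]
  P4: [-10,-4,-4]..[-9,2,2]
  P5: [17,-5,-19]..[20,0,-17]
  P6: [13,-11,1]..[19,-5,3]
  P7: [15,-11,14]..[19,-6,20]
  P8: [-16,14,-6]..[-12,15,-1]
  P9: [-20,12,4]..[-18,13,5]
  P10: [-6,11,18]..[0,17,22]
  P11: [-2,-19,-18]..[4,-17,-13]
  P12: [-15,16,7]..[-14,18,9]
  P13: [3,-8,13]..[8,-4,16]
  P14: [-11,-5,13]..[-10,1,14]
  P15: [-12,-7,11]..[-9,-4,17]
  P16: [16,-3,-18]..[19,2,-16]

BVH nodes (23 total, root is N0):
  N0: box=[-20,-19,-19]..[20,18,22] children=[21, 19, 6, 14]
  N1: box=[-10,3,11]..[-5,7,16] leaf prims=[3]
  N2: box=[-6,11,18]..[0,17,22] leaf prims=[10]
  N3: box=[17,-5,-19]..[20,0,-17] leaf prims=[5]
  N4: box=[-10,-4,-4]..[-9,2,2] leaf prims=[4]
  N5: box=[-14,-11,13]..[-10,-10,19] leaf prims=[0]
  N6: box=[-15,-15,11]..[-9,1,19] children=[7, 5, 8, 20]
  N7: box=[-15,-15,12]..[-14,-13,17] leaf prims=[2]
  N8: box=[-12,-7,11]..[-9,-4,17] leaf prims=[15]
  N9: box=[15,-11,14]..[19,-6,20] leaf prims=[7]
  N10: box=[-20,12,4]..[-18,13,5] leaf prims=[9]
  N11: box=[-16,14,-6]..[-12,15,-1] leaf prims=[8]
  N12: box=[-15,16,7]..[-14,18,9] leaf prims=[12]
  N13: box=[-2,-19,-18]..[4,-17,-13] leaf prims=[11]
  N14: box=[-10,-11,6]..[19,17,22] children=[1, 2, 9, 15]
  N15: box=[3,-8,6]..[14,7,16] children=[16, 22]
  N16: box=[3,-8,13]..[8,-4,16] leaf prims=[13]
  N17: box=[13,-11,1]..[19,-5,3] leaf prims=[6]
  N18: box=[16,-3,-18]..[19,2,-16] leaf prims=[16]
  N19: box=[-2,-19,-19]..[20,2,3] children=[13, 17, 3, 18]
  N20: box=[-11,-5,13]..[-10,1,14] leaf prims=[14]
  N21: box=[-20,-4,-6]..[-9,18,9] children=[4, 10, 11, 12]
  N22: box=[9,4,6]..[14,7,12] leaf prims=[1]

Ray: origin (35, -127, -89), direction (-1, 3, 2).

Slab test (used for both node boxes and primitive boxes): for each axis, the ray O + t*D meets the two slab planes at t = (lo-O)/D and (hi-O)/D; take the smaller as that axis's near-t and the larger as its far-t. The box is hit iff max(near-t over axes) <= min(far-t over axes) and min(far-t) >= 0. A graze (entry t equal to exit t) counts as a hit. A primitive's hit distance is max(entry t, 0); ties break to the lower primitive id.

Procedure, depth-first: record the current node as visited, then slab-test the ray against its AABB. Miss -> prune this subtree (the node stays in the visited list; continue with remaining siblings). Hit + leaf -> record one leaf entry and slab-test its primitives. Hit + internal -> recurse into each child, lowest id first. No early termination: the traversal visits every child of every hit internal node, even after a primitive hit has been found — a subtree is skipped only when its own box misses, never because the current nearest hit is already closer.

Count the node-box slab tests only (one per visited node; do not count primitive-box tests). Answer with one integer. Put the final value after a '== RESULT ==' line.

Traverse from the root:
N0 x:[15,55] y:[36,145/3] z:[35,111/2] -> hit [36,145/3], descend [6, 14, 19, 21]
  N6 x:[44,50] y:[112/3,128/3] z:[50,54] -> miss, prune
  N14 x:[16,45] y:[116/3,48] z:[95/2,111/2] -> miss, prune
  N19 x:[15,37] y:[36,43] z:[35,46] -> hit [36,37], descend [3, 13, 17, 18]
    N3 x:[15,18] y:[122/3,127/3] z:[35,36] -> miss, prune
    N13 x:[31,37] y:[36,110/3] z:[71/2,38] -> hit [36,110/3] leaf, test {P11@t=36}
    N17 x:[16,22] y:[116/3,122/3] z:[45,46] -> miss, prune
    N18 x:[16,19] y:[124/3,43] z:[71/2,73/2] -> miss, prune
  N21 x:[44,55] y:[41,145/3] z:[83/2,49] -> hit [44,145/3], descend [4, 10, 11, 12]
    N4 x:[44,45] y:[41,43] z:[85/2,91/2] -> miss, prune
    N10 x:[53,55] y:[139/3,140/3] z:[93/2,47] -> miss, prune
    N11 x:[47,51] y:[47,142/3] z:[83/2,44] -> miss, prune
    N12 x:[49,50] y:[143/3,145/3] z:[48,49] -> miss, prune

order=[0, 6, 14, 19, 3, 13, 17, 18, 21, 4, 10, 11, 12]  |boxes|=13  |leaves|=1  hit=P11

== RESULT ==
13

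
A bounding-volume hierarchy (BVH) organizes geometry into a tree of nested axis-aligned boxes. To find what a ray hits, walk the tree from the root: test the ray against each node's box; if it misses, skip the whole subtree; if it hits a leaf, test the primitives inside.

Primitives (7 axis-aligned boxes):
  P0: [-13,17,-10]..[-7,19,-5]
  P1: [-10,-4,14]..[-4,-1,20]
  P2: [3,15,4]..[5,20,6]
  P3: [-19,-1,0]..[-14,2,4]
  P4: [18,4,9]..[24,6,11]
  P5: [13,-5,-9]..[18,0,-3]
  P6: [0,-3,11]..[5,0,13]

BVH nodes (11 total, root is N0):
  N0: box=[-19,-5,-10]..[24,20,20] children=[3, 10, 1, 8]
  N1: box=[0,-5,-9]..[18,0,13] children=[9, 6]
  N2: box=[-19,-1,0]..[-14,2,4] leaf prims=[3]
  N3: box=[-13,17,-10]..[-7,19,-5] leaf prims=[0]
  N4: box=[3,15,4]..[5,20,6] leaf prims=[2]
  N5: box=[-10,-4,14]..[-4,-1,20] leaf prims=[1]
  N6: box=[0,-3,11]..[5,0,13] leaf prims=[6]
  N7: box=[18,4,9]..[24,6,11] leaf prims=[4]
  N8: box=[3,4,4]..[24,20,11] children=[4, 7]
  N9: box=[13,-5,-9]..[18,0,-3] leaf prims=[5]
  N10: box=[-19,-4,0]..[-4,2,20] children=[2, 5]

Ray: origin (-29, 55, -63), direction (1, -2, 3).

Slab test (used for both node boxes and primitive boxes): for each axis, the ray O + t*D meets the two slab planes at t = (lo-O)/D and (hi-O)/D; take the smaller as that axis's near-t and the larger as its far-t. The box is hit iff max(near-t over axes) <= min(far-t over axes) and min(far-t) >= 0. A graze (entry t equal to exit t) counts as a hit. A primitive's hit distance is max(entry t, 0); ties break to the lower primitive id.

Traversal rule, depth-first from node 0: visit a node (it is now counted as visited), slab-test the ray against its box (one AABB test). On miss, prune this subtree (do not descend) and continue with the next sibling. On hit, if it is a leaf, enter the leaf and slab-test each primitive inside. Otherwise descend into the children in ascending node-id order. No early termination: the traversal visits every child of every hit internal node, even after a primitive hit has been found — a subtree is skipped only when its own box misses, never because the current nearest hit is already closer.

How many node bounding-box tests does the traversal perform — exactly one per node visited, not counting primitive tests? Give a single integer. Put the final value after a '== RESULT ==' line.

Trace the traversal:
N0 x:[10,53] y:[35/2,30] z:[53/3,83/3] -> hit [53/3,83/3], descend [1, 3, 8, 10]
  N1 x:[29,47] y:[55/2,30] z:[18,76/3] -> miss, prune
  N3 x:[16,22] y:[18,19] z:[53/3,58/3] -> hit [18,19] leaf, test {P0@t=18}
  N8 x:[32,53] y:[35/2,51/2] z:[67/3,74/3] -> miss, prune
  N10 x:[10,25] y:[53/2,59/2] z:[21,83/3] -> miss, prune

order=[0, 1, 3, 8, 10]  |boxes|=5  |leaves|=1  hit=P0

== RESULT ==
5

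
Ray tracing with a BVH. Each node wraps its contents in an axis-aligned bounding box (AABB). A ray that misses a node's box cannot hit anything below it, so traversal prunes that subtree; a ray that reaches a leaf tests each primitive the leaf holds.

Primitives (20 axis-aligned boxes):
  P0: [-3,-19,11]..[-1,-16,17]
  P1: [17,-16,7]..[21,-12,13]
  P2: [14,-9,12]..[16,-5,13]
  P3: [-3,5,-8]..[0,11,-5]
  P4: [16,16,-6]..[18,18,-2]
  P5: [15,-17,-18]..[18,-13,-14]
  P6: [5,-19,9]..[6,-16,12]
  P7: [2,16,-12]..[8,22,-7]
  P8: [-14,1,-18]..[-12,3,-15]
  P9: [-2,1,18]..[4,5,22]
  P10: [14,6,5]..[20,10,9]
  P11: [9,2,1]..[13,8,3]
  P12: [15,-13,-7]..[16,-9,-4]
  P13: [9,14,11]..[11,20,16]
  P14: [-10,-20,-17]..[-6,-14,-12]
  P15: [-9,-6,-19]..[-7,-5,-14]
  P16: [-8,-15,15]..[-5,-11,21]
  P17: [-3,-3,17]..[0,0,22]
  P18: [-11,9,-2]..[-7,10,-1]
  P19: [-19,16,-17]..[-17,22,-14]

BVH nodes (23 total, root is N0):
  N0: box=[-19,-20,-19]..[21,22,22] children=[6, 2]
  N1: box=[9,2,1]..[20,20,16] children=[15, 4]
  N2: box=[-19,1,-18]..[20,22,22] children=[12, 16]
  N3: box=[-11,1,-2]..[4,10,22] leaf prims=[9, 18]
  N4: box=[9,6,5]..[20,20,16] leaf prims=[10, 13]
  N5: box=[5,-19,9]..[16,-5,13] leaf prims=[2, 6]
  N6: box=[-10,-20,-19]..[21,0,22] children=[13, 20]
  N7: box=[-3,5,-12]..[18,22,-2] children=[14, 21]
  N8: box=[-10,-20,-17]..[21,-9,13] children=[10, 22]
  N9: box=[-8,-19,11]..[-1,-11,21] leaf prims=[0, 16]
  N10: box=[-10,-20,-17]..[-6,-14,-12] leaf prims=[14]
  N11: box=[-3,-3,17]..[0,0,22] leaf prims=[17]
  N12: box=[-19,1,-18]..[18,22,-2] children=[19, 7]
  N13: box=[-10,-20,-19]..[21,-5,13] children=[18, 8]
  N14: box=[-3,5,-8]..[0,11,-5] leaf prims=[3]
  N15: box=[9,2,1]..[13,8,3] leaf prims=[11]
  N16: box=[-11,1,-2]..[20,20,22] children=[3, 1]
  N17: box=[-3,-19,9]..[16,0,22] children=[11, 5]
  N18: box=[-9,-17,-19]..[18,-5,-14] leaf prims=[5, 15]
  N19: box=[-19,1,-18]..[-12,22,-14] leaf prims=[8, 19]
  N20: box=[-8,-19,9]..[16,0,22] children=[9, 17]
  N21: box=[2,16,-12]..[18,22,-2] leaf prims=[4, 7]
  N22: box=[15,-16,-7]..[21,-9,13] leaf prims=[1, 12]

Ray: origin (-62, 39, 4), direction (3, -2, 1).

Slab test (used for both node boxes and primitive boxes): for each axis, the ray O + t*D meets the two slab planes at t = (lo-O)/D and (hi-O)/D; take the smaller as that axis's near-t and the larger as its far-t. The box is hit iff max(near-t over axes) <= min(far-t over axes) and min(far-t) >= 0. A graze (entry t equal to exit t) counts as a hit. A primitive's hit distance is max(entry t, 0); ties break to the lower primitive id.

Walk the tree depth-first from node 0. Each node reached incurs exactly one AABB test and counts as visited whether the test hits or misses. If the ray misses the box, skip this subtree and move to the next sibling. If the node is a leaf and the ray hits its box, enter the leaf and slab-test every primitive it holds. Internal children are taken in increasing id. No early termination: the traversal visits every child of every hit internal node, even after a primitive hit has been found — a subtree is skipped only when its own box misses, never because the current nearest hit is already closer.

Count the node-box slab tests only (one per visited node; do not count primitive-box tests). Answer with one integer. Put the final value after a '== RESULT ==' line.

Traverse from the root:
N0 x:[43/3,83/3] y:[17/2,59/2] z:[-23,18] -> hit [43/3,18], descend [2, 6]
  N2 x:[43/3,82/3] y:[17/2,19] z:[-22,18] -> hit [43/3,18], descend [12, 16]
    N12 x:[43/3,80/3] y:[17/2,19] z:[-22,-6] -> miss, prune
    N16 x:[17,82/3] y:[19/2,19] z:[-6,18] -> hit [17,18], descend [1, 3]
      N1 x:[71/3,82/3] y:[19/2,37/2] z:[-3,12] -> miss, prune
      N3 x:[17,22] y:[29/2,19] z:[-6,18] -> hit [17,18] leaf, test {P9(miss), P18(miss)}
  N6 x:[52/3,83/3] y:[39/2,59/2] z:[-23,18] -> miss, prune

7 AABB tests over nodes [0, 2, 12, 16, 1, 3, 6]; 1 leaf entered; closest miss.

== RESULT ==
7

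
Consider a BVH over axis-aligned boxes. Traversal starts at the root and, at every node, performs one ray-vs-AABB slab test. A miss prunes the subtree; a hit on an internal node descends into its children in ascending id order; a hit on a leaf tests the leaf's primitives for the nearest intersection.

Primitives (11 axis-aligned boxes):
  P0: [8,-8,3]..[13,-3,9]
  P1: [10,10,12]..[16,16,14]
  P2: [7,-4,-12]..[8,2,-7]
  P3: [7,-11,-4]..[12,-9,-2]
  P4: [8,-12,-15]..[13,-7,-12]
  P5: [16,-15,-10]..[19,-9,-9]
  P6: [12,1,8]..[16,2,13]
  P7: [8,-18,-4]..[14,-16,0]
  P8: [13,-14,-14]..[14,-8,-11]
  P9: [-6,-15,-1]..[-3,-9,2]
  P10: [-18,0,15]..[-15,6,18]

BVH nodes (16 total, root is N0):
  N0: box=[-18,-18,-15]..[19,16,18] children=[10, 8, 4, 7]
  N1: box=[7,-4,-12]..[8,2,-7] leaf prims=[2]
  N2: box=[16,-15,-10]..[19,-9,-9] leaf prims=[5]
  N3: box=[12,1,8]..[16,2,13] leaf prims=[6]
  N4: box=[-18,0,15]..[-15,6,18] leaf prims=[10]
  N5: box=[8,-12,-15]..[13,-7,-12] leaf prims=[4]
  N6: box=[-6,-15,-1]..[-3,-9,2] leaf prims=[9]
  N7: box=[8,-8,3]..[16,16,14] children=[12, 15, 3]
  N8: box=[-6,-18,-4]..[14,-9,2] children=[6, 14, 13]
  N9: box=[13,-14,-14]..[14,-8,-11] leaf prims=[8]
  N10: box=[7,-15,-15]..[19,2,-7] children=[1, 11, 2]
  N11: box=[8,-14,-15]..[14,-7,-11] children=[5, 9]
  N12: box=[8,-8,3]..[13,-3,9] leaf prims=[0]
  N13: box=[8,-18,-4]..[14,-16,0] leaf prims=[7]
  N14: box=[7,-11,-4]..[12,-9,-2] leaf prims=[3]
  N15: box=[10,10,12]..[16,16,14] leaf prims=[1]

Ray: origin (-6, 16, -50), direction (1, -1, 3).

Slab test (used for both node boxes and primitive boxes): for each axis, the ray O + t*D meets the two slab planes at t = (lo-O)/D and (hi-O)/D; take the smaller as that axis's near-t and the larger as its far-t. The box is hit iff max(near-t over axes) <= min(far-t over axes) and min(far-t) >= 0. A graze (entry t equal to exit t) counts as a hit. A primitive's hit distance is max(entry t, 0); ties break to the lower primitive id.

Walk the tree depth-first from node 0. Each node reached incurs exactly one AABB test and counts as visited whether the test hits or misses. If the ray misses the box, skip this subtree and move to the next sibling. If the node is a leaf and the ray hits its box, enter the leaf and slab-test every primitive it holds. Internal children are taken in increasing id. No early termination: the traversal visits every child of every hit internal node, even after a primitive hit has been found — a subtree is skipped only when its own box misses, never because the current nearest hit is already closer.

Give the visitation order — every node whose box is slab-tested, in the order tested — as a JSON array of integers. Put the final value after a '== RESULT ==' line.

Trace the traversal:
N0 x:[-12,25] y:[0,34] z:[35/3,68/3] -> hit [35/3,68/3], descend [4, 7, 8, 10]
  N4 x:[-12,-9] y:[10,16] z:[65/3,68/3] -> miss, prune
  N7 x:[14,22] y:[0,24] z:[53/3,64/3] -> hit [53/3,64/3], descend [3, 12, 15]
    N3 x:[18,22] y:[14,15] z:[58/3,21] -> miss, prune
    N12 x:[14,19] y:[19,24] z:[53/3,59/3] -> hit [19,19] leaf, test {P0@t=19}
    N15 x:[16,22] y:[0,6] z:[62/3,64/3] -> miss, prune
  N8 x:[0,20] y:[25,34] z:[46/3,52/3] -> miss, prune
  N10 x:[13,25] y:[14,31] z:[35/3,43/3] -> hit [14,43/3], descend [1, 2, 11]
    N1 x:[13,14] y:[14,20] z:[38/3,43/3] -> hit [14,14] leaf, test {P2@t=14}
    N2 x:[22,25] y:[25,31] z:[40/3,41/3] -> miss, prune
    N11 x:[14,20] y:[23,30] z:[35/3,13] -> miss, prune

order=[0, 4, 7, 3, 12, 15, 8, 10, 1, 2, 11]  |boxes|=11  |leaves|=2  hit=P2

== RESULT ==
[0, 4, 7, 3, 12, 15, 8, 10, 1, 2, 11]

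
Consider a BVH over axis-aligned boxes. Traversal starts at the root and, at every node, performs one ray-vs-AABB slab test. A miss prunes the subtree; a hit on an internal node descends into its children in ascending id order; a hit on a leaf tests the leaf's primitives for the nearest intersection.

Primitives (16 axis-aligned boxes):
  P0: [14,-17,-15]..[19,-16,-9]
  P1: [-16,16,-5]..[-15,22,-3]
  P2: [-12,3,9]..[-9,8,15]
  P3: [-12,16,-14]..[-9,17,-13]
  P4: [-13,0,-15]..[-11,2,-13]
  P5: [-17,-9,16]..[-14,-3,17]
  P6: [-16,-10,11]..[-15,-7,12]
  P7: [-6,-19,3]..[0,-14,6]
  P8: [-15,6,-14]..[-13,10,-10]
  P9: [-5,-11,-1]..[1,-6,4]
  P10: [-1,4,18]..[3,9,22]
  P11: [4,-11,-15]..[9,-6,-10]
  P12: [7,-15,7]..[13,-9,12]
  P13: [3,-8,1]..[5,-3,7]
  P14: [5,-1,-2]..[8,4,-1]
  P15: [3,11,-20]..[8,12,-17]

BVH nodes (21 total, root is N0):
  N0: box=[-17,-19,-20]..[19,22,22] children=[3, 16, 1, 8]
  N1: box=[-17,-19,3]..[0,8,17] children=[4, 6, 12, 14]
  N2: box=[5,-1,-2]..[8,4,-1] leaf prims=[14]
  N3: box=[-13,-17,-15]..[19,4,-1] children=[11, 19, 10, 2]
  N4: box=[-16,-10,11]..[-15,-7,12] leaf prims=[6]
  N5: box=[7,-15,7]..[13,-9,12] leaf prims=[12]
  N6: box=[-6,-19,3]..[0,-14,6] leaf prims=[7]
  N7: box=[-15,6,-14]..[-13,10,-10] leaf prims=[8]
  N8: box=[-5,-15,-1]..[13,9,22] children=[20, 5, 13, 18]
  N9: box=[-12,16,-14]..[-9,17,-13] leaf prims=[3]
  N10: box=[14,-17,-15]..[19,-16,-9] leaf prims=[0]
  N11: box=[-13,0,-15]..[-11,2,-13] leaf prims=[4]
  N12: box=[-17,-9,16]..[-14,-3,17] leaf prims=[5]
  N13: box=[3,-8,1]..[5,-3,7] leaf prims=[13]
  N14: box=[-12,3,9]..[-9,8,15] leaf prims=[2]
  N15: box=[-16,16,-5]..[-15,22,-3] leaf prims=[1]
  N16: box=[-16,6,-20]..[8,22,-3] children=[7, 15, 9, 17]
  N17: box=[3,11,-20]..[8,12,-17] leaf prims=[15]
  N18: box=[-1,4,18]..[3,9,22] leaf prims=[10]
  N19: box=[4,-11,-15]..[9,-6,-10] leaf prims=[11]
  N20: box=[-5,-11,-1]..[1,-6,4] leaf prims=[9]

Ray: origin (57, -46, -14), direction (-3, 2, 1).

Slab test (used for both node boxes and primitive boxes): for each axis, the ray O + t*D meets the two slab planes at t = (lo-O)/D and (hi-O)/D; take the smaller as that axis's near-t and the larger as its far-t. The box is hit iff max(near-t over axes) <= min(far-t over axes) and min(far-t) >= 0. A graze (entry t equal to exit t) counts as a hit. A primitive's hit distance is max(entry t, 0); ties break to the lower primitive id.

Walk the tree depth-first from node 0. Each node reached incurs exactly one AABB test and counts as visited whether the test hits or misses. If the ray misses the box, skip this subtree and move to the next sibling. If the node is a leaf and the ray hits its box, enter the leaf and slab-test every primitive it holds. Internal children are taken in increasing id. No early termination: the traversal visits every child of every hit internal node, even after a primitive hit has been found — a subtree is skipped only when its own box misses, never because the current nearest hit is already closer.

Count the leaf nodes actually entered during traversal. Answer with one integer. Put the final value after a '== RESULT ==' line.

Walk:
N0 x:[38/3,74/3] y:[27/2,34] z:[-6,36] -> hit [27/2,74/3], descend [1, 3, 8, 16]
  N1 x:[19,74/3] y:[27/2,27] z:[17,31] -> hit [19,74/3], descend [4, 6, 12, 14]
    N4 x:[24,73/3] y:[18,39/2] z:[25,26] -> miss, prune
    N6 x:[19,21] y:[27/2,16] z:[17,20] -> miss, prune
    N12 x:[71/3,74/3] y:[37/2,43/2] z:[30,31] -> miss, prune
    N14 x:[22,23] y:[49/2,27] z:[23,29] -> miss, prune
  N3 x:[38/3,70/3] y:[29/2,25] z:[-1,13] -> miss, prune
  N8 x:[44/3,62/3] y:[31/2,55/2] z:[13,36] -> hit [31/2,62/3], descend [5, 13, 18, 20]
    N5 x:[44/3,50/3] y:[31/2,37/2] z:[21,26] -> miss, prune
    N13 x:[52/3,18] y:[19,43/2] z:[15,21] -> miss, prune
    N18 x:[18,58/3] y:[25,55/2] z:[32,36] -> miss, prune
    N20 x:[56/3,62/3] y:[35/2,20] z:[13,18] -> miss, prune
  N16 x:[49/3,73/3] y:[26,34] z:[-6,11] -> miss, prune

Visited [0, 1, 4, 6, 12, 14, 3, 8, 5, 13, 18, 20, 16]. Tests: 13 box, 0 leaf. Nearest: miss.

== RESULT ==
0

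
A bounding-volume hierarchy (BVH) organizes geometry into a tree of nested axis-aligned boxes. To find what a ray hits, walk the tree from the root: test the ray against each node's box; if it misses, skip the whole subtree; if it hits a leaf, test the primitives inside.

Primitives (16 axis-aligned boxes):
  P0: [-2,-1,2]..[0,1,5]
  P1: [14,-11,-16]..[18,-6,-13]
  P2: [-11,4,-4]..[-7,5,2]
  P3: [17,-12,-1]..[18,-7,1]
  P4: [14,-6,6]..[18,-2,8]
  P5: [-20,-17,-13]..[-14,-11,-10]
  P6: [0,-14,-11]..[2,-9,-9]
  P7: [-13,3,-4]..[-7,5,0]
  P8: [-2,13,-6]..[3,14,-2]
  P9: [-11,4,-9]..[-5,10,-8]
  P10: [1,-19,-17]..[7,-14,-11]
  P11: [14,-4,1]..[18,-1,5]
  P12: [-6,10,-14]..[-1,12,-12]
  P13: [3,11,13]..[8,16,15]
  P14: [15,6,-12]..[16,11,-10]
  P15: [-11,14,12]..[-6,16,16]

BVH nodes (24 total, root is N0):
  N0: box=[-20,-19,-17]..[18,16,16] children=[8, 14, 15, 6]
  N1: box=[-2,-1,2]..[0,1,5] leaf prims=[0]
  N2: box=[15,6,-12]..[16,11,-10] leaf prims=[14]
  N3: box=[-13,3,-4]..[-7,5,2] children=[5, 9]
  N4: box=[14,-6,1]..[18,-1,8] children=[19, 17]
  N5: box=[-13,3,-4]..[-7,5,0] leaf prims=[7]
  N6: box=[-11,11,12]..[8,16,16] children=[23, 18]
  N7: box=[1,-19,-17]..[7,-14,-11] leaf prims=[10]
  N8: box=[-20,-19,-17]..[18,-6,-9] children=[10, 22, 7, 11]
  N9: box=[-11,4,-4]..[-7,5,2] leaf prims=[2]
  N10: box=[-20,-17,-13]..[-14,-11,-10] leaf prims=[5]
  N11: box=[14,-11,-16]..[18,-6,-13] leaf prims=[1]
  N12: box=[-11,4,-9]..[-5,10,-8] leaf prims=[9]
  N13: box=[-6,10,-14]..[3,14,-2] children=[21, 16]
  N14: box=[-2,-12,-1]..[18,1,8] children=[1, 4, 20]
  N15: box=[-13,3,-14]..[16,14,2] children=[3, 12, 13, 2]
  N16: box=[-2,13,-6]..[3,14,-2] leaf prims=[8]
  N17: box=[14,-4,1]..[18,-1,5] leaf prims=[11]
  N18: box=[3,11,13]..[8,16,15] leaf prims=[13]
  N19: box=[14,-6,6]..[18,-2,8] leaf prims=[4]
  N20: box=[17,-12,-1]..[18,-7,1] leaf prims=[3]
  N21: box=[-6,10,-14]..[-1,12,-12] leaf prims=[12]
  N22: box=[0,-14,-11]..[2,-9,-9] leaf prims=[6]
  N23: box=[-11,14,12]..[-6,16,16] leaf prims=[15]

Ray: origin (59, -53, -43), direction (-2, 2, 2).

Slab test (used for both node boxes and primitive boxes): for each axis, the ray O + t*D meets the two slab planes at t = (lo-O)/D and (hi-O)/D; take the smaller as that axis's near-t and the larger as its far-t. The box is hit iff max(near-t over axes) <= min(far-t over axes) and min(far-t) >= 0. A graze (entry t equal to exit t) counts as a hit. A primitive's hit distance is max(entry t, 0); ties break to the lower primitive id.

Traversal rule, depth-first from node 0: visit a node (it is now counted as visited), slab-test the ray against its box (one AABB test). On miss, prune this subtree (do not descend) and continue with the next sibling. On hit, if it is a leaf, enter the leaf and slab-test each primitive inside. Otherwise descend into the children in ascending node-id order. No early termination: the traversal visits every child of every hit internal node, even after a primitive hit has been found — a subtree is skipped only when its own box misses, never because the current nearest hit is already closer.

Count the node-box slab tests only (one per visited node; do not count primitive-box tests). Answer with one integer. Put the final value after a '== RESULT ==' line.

Traverse from the root:
N0 x:[41/2,79/2] y:[17,69/2] z:[13,59/2] -> hit [41/2,59/2], descend [6, 8, 14, 15]
  N6 x:[51/2,35] y:[32,69/2] z:[55/2,59/2] -> miss, prune
  N8 x:[41/2,79/2] y:[17,47/2] z:[13,17] -> miss, prune
  N14 x:[41/2,61/2] y:[41/2,27] z:[21,51/2] -> hit [21,51/2], descend [1, 4, 20]
    N1 x:[59/2,61/2] y:[26,27] z:[45/2,24] -> miss, prune
    N4 x:[41/2,45/2] y:[47/2,26] z:[22,51/2] -> miss, prune
    N20 x:[41/2,21] y:[41/2,23] z:[21,22] -> hit [21,21] leaf, test {P3@t=21}
  N15 x:[43/2,36] y:[28,67/2] z:[29/2,45/2] -> miss, prune

8 AABB tests over nodes [0, 6, 8, 14, 1, 4, 20, 15]; 1 leaf entered; closest P3.

== RESULT ==
8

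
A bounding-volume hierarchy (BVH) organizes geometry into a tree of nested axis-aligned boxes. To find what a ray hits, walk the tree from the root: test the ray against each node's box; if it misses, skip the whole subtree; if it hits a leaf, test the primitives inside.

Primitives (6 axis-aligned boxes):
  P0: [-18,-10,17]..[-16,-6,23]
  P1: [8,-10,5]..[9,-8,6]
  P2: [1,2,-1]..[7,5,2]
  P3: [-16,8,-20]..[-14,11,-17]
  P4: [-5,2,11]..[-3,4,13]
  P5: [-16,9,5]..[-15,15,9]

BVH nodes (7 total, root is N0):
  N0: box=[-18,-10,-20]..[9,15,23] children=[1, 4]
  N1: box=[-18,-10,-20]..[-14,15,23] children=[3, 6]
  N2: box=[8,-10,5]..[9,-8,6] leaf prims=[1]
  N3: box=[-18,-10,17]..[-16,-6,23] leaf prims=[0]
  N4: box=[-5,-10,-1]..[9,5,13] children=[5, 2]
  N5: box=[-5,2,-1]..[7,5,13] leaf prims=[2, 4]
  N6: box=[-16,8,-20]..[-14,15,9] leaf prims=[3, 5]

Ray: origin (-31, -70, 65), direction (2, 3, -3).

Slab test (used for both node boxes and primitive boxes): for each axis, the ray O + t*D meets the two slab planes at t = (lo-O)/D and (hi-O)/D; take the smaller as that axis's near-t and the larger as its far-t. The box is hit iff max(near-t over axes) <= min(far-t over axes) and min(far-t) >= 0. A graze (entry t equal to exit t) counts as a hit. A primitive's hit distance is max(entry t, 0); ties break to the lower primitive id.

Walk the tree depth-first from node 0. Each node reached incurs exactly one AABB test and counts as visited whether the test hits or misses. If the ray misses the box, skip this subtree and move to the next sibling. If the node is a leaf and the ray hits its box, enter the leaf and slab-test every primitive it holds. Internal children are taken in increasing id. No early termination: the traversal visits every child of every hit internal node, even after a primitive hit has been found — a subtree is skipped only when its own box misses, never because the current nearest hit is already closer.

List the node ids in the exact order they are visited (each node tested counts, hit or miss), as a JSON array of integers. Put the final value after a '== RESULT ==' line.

Walk:
N0 x:[13/2,20] y:[20,85/3] z:[14,85/3] -> hit [20,20], descend [1, 4]
  N1 x:[13/2,17/2] y:[20,85/3] z:[14,85/3] -> miss, prune
  N4 x:[13,20] y:[20,25] z:[52/3,22] -> hit [20,20], descend [2, 5]
    N2 x:[39/2,20] y:[20,62/3] z:[59/3,20] -> hit [20,20] leaf, test {P1@t=20}
    N5 x:[13,19] y:[24,25] z:[52/3,22] -> miss, prune

5 AABB tests over nodes [0, 1, 4, 2, 5]; 1 leaf entered; closest P1.

== RESULT ==
[0, 1, 4, 2, 5]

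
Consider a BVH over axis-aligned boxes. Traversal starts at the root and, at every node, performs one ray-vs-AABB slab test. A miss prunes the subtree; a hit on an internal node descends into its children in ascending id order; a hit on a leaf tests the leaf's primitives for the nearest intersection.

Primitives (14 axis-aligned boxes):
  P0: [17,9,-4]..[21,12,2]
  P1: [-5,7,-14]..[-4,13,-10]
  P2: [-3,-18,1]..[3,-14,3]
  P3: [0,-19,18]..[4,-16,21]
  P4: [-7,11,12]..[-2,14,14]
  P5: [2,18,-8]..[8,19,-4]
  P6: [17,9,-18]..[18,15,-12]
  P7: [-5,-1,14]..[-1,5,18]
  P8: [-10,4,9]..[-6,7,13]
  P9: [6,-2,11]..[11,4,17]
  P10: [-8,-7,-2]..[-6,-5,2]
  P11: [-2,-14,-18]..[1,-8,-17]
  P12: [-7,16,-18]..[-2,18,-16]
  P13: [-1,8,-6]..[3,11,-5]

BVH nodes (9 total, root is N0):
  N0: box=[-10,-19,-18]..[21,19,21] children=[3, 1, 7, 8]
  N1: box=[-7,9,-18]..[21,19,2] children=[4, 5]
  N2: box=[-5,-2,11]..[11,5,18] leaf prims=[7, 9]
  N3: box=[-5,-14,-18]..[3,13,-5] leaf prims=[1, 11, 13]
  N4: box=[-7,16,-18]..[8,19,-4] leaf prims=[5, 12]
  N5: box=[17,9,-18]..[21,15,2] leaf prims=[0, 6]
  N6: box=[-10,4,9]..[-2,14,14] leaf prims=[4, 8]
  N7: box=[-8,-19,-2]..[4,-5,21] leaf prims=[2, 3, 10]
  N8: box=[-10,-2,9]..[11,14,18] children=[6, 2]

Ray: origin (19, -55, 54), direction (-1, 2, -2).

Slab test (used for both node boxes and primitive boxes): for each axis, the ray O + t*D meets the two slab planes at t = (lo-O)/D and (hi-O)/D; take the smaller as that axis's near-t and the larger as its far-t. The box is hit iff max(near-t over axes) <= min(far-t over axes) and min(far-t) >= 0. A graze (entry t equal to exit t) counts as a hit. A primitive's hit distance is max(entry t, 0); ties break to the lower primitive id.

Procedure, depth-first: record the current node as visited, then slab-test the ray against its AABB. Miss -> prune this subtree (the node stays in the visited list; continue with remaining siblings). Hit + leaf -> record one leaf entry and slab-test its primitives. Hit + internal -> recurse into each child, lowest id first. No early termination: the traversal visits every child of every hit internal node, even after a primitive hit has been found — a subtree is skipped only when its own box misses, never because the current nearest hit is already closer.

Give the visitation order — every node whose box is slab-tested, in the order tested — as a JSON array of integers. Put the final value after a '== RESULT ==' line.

Trace the traversal:
N0 x:[-2,29] y:[18,37] z:[33/2,36] -> hit [18,29], descend [1, 3, 7, 8]
  N1 x:[-2,26] y:[32,37] z:[26,36] -> miss, prune
  N3 x:[16,24] y:[41/2,34] z:[59/2,36] -> miss, prune
  N7 x:[15,27] y:[18,25] z:[33/2,28] -> hit [18,25] leaf, test {P2(miss), P3@t=18, P10(miss)}
  N8 x:[8,29] y:[53/2,69/2] z:[18,45/2] -> miss, prune

Summary -> nodes [0, 1, 3, 7, 8]; box-tests=5; leaf-entries=1; first=P3

== RESULT ==
[0, 1, 3, 7, 8]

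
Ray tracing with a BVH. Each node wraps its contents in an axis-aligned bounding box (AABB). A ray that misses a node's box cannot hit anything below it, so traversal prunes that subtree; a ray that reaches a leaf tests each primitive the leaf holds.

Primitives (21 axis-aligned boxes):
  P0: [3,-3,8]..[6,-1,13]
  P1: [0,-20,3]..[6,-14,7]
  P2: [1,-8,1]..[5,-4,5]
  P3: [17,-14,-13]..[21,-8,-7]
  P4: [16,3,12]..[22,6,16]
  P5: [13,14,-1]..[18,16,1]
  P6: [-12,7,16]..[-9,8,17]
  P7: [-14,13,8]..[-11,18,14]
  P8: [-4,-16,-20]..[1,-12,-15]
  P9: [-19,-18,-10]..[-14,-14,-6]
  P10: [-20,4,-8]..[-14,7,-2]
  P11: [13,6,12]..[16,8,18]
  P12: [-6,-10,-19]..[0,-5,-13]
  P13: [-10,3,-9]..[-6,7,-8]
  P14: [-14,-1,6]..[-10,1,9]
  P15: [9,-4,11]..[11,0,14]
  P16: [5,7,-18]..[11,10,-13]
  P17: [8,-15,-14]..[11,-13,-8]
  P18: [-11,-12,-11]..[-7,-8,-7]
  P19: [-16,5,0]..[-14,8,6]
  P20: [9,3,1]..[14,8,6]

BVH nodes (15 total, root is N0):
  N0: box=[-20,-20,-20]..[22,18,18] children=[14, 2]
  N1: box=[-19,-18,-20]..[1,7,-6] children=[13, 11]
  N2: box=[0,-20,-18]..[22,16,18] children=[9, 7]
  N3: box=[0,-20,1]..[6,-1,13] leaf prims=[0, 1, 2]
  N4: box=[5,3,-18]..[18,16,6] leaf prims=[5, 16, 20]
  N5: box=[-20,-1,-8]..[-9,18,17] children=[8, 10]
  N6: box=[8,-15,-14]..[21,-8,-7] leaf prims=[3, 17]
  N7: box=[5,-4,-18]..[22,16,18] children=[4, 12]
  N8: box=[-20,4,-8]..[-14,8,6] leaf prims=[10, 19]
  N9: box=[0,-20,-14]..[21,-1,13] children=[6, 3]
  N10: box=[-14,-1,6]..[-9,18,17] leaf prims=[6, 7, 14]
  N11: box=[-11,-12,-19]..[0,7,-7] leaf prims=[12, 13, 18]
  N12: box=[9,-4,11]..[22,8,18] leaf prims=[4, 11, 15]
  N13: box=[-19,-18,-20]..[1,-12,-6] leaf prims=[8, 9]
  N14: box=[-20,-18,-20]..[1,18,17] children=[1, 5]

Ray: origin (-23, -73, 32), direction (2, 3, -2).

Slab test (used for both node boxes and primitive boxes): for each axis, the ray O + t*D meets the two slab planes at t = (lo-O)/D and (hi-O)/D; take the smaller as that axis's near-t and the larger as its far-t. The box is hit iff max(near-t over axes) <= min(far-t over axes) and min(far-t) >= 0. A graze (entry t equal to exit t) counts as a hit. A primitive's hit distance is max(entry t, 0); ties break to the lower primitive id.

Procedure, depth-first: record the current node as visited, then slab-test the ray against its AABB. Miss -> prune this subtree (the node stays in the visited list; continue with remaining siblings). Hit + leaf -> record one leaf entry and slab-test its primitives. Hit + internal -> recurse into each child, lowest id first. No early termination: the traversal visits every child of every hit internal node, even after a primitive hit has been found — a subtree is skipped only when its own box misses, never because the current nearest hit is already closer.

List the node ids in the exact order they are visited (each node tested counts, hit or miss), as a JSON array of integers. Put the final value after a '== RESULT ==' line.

Walk:
N0 x:[3/2,45/2] y:[53/3,91/3] z:[7,26] -> hit [53/3,45/2], descend [2, 14]
  N2 x:[23/2,45/2] y:[53/3,89/3] z:[7,25] -> hit [53/3,45/2], descend [7, 9]
    N7 x:[14,45/2] y:[23,89/3] z:[7,25] -> miss, prune
    N9 x:[23/2,22] y:[53/3,24] z:[19/2,23] -> hit [53/3,22], descend [3, 6]
      N3 x:[23/2,29/2] y:[53/3,24] z:[19/2,31/2] -> miss, prune
      N6 x:[31/2,22] y:[58/3,65/3] z:[39/2,23] -> hit [39/2,65/3] leaf, test {P3@t=20, P17(miss)}
  N14 x:[3/2,12] y:[55/3,91/3] z:[15/2,26] -> miss, prune

Visited [0, 2, 7, 9, 3, 6, 14]. Tests: 7 box, 1 leaf. Nearest: P3.

== RESULT ==
[0, 2, 7, 9, 3, 6, 14]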